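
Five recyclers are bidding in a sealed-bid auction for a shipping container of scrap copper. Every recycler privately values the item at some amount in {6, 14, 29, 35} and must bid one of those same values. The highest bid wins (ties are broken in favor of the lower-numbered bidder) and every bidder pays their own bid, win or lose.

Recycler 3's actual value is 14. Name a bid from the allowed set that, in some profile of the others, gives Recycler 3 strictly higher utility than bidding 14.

6

Suppose Recycler 1 bids 6, Recycler 2 bids 6, Recycler 4 bids 6 and Recycler 5 bids 29.
Bid 14: loses but pays 14, utility -14.
Bid 6: loses but pays 6, utility -6.
So bidding 6 beats truth here (-6 > -14).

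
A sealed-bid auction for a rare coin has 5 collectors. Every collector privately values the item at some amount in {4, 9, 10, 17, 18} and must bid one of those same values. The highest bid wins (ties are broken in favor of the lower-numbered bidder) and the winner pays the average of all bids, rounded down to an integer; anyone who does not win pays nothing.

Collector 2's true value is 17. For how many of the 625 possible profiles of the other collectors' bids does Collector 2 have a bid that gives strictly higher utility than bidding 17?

354

Others bid (4, 4, 4, 4): truth gives 11; bid 9 gives 12 > 11. Violating.
Others bid (4, 4, 4, 9): truth gives 10; bid 9 gives 11 > 10. Violating.
Others bid (4, 4, 4, 10): truth gives 10; bid 10 gives 11 > 10. Violating.
Others bid (4, 4, 4, 18): truth gives 0; bid 18 gives 8 > 0. Violating.
Others bid (4, 4, 4, 17): truth gives 8; no alternative beats it.
Others bid (4, 4, 9, 17): truth gives 7; no alternative beats it.
(Checking all 625 profiles: 354 have a profitable deviation, 271 do not.)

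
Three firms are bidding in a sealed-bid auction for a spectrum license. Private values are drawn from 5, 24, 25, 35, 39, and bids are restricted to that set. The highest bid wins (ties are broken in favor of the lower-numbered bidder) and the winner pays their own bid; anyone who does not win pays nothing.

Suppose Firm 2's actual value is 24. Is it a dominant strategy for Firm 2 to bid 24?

Yes

Check each profile of the others' bids and compare truth against every alternative bid.
Others bid (5, 5): truth gives 0, best alternative gives 0.
Others bid (5, 24): truth gives 0, best alternative gives 0.
Others bid (5, 25): truth gives 0, best alternative gives 0.
Others bid (5, 35): truth gives 0, best alternative gives 0.
Others bid (5, 39): truth gives 0, best alternative gives 0.
Others bid (24, 5): truth gives 0, best alternative gives 0.
(Remaining 19 profiles checked similarly; truth is weakly best in each.)
In every case the truthful bid is at least as good as any alternative, so it is a dominant strategy.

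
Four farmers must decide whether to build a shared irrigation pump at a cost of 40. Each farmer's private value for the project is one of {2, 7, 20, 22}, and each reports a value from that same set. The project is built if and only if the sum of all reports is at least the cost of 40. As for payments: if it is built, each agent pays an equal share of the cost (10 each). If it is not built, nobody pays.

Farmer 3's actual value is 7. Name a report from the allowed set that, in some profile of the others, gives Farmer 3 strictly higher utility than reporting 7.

Suppose Farmer 1 reports 7, Farmer 2 reports 7 and Farmer 4 reports 20.
Report 7: project built, pays 10, utility 7 - 10 = -3.
Report 2: project not built, utility 0.
So reporting 2 beats truth here (0 > -3).

2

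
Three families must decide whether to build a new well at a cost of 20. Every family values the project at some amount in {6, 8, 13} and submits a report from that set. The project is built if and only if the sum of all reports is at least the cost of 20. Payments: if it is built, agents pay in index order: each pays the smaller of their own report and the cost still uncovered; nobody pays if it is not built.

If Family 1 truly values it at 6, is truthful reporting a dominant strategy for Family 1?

Check each profile of the others' reports and compare truth against every alternative report.
Others report (6, 6): truth gives 0, best alternative gives -2.
Others report (6, 8): truth gives 0, best alternative gives -2.
Others report (6, 13): truth gives 0, best alternative gives -2.
Others report (8, 6): truth gives 0, best alternative gives -2.
Others report (8, 8): truth gives 0, best alternative gives -2.
Others report (8, 13): truth gives 0, best alternative gives -2.
(Remaining 3 profiles checked similarly; truth is weakly best in each.)
In every case the truthful report is at least as good as any alternative, so it is a dominant strategy.

Yes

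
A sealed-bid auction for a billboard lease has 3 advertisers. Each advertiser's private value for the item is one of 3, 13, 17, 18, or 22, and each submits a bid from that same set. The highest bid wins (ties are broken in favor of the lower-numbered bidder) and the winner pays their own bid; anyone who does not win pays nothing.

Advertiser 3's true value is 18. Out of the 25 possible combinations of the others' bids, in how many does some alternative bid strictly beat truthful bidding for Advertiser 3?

Others bid (3, 3): truth gives 0; bid 13 gives 5 > 0. Violating.
Others bid (3, 13): truth gives 0; bid 17 gives 1 > 0. Violating.
Others bid (13, 3): truth gives 0; bid 17 gives 1 > 0. Violating.
Others bid (13, 13): truth gives 0; bid 17 gives 1 > 0. Violating.
Others bid (3, 17): truth gives 0; no alternative beats it.
Others bid (3, 18): truth gives 0; no alternative beats it.
(Checking all 25 profiles: 4 have a profitable deviation, 21 do not.)

4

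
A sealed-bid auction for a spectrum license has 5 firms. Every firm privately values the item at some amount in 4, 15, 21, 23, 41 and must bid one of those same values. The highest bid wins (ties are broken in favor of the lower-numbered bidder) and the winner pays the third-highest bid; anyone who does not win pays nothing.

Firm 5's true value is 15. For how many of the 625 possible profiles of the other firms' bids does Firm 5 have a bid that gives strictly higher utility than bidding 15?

12

Others bid (4, 4, 4, 15): truth gives 0; bid 21 gives 11 > 0. Violating.
Others bid (4, 4, 4, 21): truth gives 0; bid 23 gives 11 > 0. Violating.
Others bid (4, 4, 4, 23): truth gives 0; bid 41 gives 11 > 0. Violating.
Others bid (4, 4, 15, 4): truth gives 0; bid 21 gives 11 > 0. Violating.
Others bid (4, 4, 4, 4): truth gives 11; no alternative beats it.
Others bid (4, 4, 4, 41): truth gives 0; no alternative beats it.
(Checking all 625 profiles: 12 have a profitable deviation, 613 do not.)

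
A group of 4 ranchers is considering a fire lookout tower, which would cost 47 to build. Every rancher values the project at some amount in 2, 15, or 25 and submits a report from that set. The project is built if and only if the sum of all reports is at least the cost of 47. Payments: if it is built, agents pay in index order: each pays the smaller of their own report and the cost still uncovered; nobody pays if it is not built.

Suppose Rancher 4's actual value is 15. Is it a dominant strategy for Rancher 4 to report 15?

Yes

Check each profile of the others' reports and compare truth against every alternative report.
Others report (2, 25, 25): truth gives 15, best alternative gives 15.
Others report (15, 15, 25): truth gives 15, best alternative gives 15.
Others report (15, 25, 15): truth gives 15, best alternative gives 15.
Others report (15, 25, 25): truth gives 15, best alternative gives 15.
Others report (25, 2, 25): truth gives 15, best alternative gives 15.
Others report (25, 15, 15): truth gives 15, best alternative gives 15.
(Remaining 21 profiles checked similarly; truth is weakly best in each.)
In every case the truthful report is at least as good as any alternative, so it is a dominant strategy.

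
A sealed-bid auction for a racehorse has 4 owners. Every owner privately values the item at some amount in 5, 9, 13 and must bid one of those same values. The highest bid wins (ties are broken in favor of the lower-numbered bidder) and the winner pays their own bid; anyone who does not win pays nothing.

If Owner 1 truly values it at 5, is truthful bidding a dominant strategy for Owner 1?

Check each profile of the others' bids and compare truth against every alternative bid.
Others bid (5, 5, 5): truth gives 0, best alternative gives -4.
Others bid (5, 5, 9): truth gives 0, best alternative gives -4.
Others bid (5, 9, 5): truth gives 0, best alternative gives -4.
Others bid (5, 9, 9): truth gives 0, best alternative gives -4.
Others bid (9, 5, 5): truth gives 0, best alternative gives -4.
Others bid (9, 5, 9): truth gives 0, best alternative gives -4.
(Remaining 21 profiles checked similarly; truth is weakly best in each.)
In every case the truthful bid is at least as good as any alternative, so it is a dominant strategy.

Yes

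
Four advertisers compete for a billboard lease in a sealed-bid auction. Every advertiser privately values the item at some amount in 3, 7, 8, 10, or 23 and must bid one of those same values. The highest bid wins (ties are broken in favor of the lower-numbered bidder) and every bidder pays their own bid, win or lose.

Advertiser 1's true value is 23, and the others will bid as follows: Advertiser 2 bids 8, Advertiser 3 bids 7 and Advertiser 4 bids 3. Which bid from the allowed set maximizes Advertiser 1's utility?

Bid 3: loses but pays 3, utility -3.
Bid 7: loses but pays 7, utility -7.
Bid 8: wins, pays 8, utility 23 - 8 = 15.
Bid 10: wins, pays 10, utility 23 - 10 = 13.
Bid 23: wins, pays 23, utility 23 - 23 = 0.
The best choice is 8 with utility 15.

8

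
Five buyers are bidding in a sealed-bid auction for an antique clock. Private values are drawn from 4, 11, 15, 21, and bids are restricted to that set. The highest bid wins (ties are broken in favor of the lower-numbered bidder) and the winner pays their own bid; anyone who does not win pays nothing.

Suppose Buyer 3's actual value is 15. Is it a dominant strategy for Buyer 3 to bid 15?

No

Consider the case where Buyer 1 bids 4, Buyer 2 bids 4, Buyer 4 bids 4 and Buyer 5 bids 4.
Truthful bid 15: wins, pays 15, utility 15 - 15 = 0.
Bid 11 instead: wins, pays 11, utility 15 - 11 = 4.
Since 4 > 0, bidding 11 is strictly better here, so truthful bidding is not dominant.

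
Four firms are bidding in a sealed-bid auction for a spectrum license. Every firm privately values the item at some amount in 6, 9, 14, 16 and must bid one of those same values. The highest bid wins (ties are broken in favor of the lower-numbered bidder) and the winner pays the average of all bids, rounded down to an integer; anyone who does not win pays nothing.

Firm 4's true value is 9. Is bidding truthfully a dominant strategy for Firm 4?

No

Consider the case where Firm 1 bids 6, Firm 2 bids 6 and Firm 3 bids 9.
Truthful bid 9: loses, pays 0, utility 0.
Bid 14 instead: wins, pays 8, utility 9 - 8 = 1.
Since 1 > 0, bidding 14 is strictly better here, so truthful bidding is not dominant.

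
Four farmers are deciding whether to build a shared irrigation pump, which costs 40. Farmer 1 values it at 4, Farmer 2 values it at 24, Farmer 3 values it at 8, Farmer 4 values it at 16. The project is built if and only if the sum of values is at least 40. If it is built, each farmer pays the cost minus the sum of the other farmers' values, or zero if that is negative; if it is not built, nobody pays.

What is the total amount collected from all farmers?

16

Total value 52 ≥ cost 40, so it is built.
Farmer 1: others sum to 48; max(0, 40 - 48) = 0.
Farmer 2: others sum to 28; max(0, 40 - 28) = 12.
Farmer 3: others sum to 44; max(0, 40 - 44) = 0.
Farmer 4: others sum to 36; max(0, 40 - 36) = 4.
Total collected = 0 + 12 + 0 + 4 = 16.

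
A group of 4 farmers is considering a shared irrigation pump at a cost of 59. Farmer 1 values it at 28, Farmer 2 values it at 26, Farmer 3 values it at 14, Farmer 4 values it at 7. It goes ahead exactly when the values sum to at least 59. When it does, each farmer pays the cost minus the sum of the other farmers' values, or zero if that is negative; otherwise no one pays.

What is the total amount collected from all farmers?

Total value 75 ≥ cost 59, so it is built.
Farmer 1: others sum to 47; max(0, 59 - 47) = 12.
Farmer 2: others sum to 49; max(0, 59 - 49) = 10.
Farmer 3: others sum to 61; max(0, 59 - 61) = 0.
Farmer 4: others sum to 68; max(0, 59 - 68) = 0.
Total collected = 12 + 10 + 0 + 0 = 22.

22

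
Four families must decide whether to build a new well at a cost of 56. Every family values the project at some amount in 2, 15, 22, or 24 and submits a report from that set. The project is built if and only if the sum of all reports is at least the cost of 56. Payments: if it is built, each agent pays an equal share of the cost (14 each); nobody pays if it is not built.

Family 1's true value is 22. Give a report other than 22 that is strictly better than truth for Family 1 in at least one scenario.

Suppose Family 2 reports 2, Family 3 reports 15 and Family 4 reports 15.
Report 22: project not built, utility 0.
Report 24: project built, pays 14, utility 22 - 14 = 8.
So reporting 24 beats truth here (8 > 0).

24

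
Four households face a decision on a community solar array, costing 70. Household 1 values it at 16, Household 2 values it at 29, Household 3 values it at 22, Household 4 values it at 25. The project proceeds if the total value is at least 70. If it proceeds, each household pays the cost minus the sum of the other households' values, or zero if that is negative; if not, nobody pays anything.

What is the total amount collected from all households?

10

Total value 92 ≥ cost 70, so it is built.
Household 1: others sum to 76; max(0, 70 - 76) = 0.
Household 2: others sum to 63; max(0, 70 - 63) = 7.
Household 3: others sum to 70; max(0, 70 - 70) = 0.
Household 4: others sum to 67; max(0, 70 - 67) = 3.
Total collected = 0 + 7 + 0 + 3 = 10.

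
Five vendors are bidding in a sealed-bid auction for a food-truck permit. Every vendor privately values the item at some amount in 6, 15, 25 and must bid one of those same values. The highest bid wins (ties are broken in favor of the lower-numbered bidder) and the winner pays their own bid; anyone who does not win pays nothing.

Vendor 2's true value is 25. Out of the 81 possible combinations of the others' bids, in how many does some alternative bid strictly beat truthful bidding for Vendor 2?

Others bid (6, 6, 6, 6): truth gives 0; bid 15 gives 10 > 0. Violating.
Others bid (6, 6, 6, 15): truth gives 0; bid 15 gives 10 > 0. Violating.
Others bid (6, 6, 15, 6): truth gives 0; bid 15 gives 10 > 0. Violating.
Others bid (6, 6, 15, 15): truth gives 0; bid 15 gives 10 > 0. Violating.
Others bid (6, 6, 6, 25): truth gives 0; no alternative beats it.
Others bid (6, 6, 15, 25): truth gives 0; no alternative beats it.
(Checking all 81 profiles: 8 have a profitable deviation, 73 do not.)

8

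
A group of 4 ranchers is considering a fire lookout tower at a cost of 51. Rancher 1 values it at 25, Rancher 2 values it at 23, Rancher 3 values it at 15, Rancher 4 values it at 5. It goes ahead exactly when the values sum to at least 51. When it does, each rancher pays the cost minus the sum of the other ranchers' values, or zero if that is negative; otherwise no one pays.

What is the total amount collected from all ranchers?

14

Total value 68 ≥ cost 51, so it is built.
Rancher 1: others sum to 43; max(0, 51 - 43) = 8.
Rancher 2: others sum to 45; max(0, 51 - 45) = 6.
Rancher 3: others sum to 53; max(0, 51 - 53) = 0.
Rancher 4: others sum to 63; max(0, 51 - 63) = 0.
Total collected = 8 + 6 + 0 + 0 = 14.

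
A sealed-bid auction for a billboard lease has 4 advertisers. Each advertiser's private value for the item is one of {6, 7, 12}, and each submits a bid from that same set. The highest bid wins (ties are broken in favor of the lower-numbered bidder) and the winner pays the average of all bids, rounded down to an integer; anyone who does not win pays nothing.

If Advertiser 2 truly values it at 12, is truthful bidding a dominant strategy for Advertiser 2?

Consider the case where Advertiser 1 bids 6, Advertiser 3 bids 6 and Advertiser 4 bids 6.
Truthful bid 12: wins, pays 7, utility 12 - 7 = 5.
Bid 7 instead: wins, pays 6, utility 12 - 6 = 6.
Since 6 > 5, bidding 7 is strictly better here, so truthful bidding is not dominant.

No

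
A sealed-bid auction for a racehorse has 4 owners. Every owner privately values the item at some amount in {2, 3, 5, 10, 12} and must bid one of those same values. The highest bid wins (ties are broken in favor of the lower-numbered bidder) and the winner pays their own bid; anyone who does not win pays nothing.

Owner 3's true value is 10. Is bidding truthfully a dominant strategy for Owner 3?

Consider the case where Owner 1 bids 2, Owner 2 bids 2 and Owner 4 bids 2.
Truthful bid 10: wins, pays 10, utility 10 - 10 = 0.
Bid 3 instead: wins, pays 3, utility 10 - 3 = 7.
Since 7 > 0, bidding 3 is strictly better here, so truthful bidding is not dominant.

No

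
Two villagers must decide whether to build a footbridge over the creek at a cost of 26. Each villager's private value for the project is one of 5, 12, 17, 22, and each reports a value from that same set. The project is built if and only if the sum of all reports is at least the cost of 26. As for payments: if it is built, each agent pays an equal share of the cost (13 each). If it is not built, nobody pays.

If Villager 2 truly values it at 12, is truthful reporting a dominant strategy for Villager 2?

No

Consider the case where Villager 1 reports 17.
Truthful report 12: project built, pays 13, utility 12 - 13 = -1.
Report 5 instead: project not built, utility 0.
Since 0 > -1, reporting 5 is strictly better here, so truthful reporting is not dominant.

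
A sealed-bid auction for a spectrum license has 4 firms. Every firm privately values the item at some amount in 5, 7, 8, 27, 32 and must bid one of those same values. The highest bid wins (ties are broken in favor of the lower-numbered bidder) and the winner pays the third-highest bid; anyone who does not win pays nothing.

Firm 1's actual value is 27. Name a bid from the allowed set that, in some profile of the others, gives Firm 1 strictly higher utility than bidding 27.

32

Suppose Firm 2 bids 5, Firm 3 bids 5 and Firm 4 bids 32.
Bid 27: loses, pays 0, utility 0.
Bid 32: wins, pays 5, utility 27 - 5 = 22.
So bidding 32 beats truth here (22 > 0).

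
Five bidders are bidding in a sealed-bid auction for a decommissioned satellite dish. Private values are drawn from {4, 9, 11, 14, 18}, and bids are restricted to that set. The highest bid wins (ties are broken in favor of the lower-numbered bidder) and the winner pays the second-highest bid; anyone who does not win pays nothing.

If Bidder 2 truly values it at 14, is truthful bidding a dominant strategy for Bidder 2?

Yes

Check each profile of the others' bids and compare truth against every alternative bid.
Others bid (4, 4, 4, 4): truth gives 10, best alternative gives 10.
Others bid (4, 4, 4, 9): truth gives 5, best alternative gives 5.
Others bid (4, 4, 9, 4): truth gives 5, best alternative gives 5.
Others bid (4, 4, 9, 9): truth gives 5, best alternative gives 5.
Others bid (4, 9, 4, 4): truth gives 5, best alternative gives 5.
Others bid (4, 9, 4, 9): truth gives 5, best alternative gives 5.
(Remaining 619 profiles checked similarly; truth is weakly best in each.)
In every case the truthful bid is at least as good as any alternative, so it is a dominant strategy.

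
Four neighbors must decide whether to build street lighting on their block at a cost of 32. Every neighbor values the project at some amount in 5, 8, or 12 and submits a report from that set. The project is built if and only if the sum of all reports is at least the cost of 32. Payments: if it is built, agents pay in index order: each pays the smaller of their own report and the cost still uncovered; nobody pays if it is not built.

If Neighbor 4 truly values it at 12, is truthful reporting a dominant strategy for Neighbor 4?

Check each profile of the others' reports and compare truth against every alternative report.
Others report (5, 5, 12): truth gives 2, best alternative gives 0.
Others report (5, 12, 5): truth gives 2, best alternative gives 0.
Others report (12, 5, 5): truth gives 2, best alternative gives 0.
Others report (5, 8, 8): truth gives 1, best alternative gives 0.
Others report (8, 5, 8): truth gives 1, best alternative gives 0.
Others report (8, 8, 5): truth gives 1, best alternative gives 0.
(Remaining 21 profiles checked similarly; truth is weakly best in each.)
In every case the truthful report is at least as good as any alternative, so it is a dominant strategy.

Yes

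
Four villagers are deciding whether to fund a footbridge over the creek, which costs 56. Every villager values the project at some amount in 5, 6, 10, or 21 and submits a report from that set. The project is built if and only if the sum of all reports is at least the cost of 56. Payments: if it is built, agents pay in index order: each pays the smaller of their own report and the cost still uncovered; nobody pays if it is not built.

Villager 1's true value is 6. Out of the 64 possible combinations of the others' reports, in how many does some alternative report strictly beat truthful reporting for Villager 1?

Others report (10, 21, 21): truth gives 0; report 5 gives 1 > 0. Violating.
Others report (21, 10, 21): truth gives 0; report 5 gives 1 > 0. Violating.
Others report (21, 21, 10): truth gives 0; report 5 gives 1 > 0. Violating.
Others report (21, 21, 21): truth gives 0; report 5 gives 1 > 0. Violating.
Others report (5, 5, 5): truth gives 0; no alternative beats it.
Others report (5, 5, 6): truth gives 0; no alternative beats it.
(Checking all 64 profiles: 4 have a profitable deviation, 60 do not.)

4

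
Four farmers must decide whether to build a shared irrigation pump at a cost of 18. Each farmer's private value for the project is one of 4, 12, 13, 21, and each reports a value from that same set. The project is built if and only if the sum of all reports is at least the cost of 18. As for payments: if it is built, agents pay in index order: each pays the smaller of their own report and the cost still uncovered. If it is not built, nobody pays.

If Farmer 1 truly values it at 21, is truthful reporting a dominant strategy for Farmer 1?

Consider the case where Farmer 2 reports 4, Farmer 3 reports 4 and Farmer 4 reports 4.
Truthful report 21: project built, pays 18, utility 21 - 18 = 3.
Report 12 instead: project built, pays 12, utility 21 - 12 = 9.
Since 9 > 3, reporting 12 is strictly better here, so truthful reporting is not dominant.

No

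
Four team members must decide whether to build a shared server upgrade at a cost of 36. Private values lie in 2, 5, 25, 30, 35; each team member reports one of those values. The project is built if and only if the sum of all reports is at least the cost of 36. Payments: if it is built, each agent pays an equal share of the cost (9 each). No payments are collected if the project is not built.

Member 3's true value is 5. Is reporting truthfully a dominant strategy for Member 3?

Consider the case where Member 1 reports 2, Member 2 reports 5 and Member 4 reports 25.
Truthful report 5: project built, pays 9, utility 5 - 9 = -4.
Report 2 instead: project not built, utility 0.
Since 0 > -4, reporting 2 is strictly better here, so truthful reporting is not dominant.

No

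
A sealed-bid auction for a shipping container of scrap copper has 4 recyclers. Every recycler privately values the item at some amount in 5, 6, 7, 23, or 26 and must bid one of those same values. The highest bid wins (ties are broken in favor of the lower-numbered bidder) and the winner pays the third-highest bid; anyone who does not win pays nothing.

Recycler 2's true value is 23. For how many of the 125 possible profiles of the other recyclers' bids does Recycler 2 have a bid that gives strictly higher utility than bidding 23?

Others bid (5, 5, 26): truth gives 0; bid 26 gives 18 > 0. Violating.
Others bid (5, 6, 26): truth gives 0; bid 26 gives 17 > 0. Violating.
Others bid (5, 7, 26): truth gives 0; bid 26 gives 16 > 0. Violating.
Others bid (5, 26, 5): truth gives 0; bid 26 gives 18 > 0. Violating.
Others bid (5, 5, 5): truth gives 18; no alternative beats it.
Others bid (5, 5, 6): truth gives 18; no alternative beats it.
(Checking all 125 profiles: 27 have a profitable deviation, 98 do not.)

27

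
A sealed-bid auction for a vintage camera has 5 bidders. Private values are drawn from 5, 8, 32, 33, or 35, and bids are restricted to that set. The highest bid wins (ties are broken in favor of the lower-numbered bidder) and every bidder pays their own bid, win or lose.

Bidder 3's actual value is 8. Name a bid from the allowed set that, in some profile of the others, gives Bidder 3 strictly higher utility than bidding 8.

Suppose Bidder 1 bids 5, Bidder 2 bids 5, Bidder 4 bids 5 and Bidder 5 bids 32.
Bid 8: loses but pays 8, utility -8.
Bid 5: loses but pays 5, utility -5.
So bidding 5 beats truth here (-5 > -8).

5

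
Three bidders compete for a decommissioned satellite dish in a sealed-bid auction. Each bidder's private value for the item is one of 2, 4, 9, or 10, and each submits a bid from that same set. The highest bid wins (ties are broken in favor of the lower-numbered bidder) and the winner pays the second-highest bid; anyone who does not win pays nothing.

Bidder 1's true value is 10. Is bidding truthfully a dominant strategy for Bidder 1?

Yes

Check each profile of the others' bids and compare truth against every alternative bid.
Others bid (2, 2): truth gives 8, best alternative gives 8.
Others bid (2, 4): truth gives 6, best alternative gives 6.
Others bid (4, 2): truth gives 6, best alternative gives 6.
Others bid (4, 4): truth gives 6, best alternative gives 6.
Others bid (2, 9): truth gives 1, best alternative gives 1.
Others bid (4, 9): truth gives 1, best alternative gives 1.
(Remaining 10 profiles checked similarly; truth is weakly best in each.)
In every case the truthful bid is at least as good as any alternative, so it is a dominant strategy.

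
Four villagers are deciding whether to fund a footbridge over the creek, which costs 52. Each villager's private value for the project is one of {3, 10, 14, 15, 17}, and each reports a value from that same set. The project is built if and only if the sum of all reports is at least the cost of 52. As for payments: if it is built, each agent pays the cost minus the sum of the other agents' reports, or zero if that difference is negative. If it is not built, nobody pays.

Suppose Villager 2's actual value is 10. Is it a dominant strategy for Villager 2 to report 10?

Check each profile of the others' reports and compare truth against every alternative report.
Others report (17, 17, 17): truth gives 9, best alternative gives 9.
Others report (15, 17, 17): truth gives 7, best alternative gives 7.
Others report (17, 15, 17): truth gives 7, best alternative gives 7.
Others report (17, 17, 15): truth gives 7, best alternative gives 7.
Others report (14, 17, 17): truth gives 6, best alternative gives 6.
Others report (17, 14, 17): truth gives 6, best alternative gives 6.
(Remaining 119 profiles checked similarly; truth is weakly best in each.)
In every case the truthful report is at least as good as any alternative, so it is a dominant strategy.

Yes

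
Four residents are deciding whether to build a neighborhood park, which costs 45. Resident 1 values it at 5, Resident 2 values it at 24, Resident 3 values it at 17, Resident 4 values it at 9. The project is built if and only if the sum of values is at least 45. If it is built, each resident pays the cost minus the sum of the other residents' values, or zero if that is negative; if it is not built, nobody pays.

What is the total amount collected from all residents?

21

Total value 55 ≥ cost 45, so it is built.
Resident 1: others sum to 50; max(0, 45 - 50) = 0.
Resident 2: others sum to 31; max(0, 45 - 31) = 14.
Resident 3: others sum to 38; max(0, 45 - 38) = 7.
Resident 4: others sum to 46; max(0, 45 - 46) = 0.
Total collected = 0 + 14 + 7 + 0 = 21.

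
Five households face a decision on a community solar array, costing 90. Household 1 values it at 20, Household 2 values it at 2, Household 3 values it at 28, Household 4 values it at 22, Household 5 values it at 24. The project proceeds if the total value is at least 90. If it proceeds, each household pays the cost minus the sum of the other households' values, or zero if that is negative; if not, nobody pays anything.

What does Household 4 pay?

16

Total value 96 ≥ cost 90, so the project is built.
The other households' values sum to 74.
Cost minus that sum is 90 - 74 = 16.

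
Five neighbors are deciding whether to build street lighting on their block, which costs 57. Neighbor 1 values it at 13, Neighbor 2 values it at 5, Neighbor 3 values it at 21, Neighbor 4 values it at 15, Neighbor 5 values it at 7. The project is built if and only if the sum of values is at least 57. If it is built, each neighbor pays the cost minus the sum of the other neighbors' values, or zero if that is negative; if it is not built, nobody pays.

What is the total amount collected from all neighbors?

Total value 61 ≥ cost 57, so it is built.
Neighbor 1: others sum to 48; max(0, 57 - 48) = 9.
Neighbor 2: others sum to 56; max(0, 57 - 56) = 1.
Neighbor 3: others sum to 40; max(0, 57 - 40) = 17.
Neighbor 4: others sum to 46; max(0, 57 - 46) = 11.
Neighbor 5: others sum to 54; max(0, 57 - 54) = 3.
Total collected = 9 + 1 + 17 + 11 + 3 = 41.

41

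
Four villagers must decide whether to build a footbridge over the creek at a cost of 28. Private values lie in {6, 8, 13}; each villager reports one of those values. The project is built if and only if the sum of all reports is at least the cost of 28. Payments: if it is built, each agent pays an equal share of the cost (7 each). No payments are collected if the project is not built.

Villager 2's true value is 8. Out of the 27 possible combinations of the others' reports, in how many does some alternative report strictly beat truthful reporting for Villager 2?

1

Others report (6, 6, 6): truth gives 0; report 13 gives 1 > 0. Violating.
Others report (6, 6, 8): truth gives 1; no alternative beats it.
Others report (6, 6, 13): truth gives 1; no alternative beats it.
(Checking all 27 profiles: 1 has a profitable deviation, 26 do not.)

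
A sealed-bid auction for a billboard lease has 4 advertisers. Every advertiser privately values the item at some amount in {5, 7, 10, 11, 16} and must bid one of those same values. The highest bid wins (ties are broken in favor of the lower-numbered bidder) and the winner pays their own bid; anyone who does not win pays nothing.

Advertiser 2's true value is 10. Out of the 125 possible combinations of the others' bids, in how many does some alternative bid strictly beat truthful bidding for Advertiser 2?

Others bid (5, 5, 5): truth gives 0; bid 7 gives 3 > 0. Violating.
Others bid (5, 5, 7): truth gives 0; bid 7 gives 3 > 0. Violating.
Others bid (5, 7, 5): truth gives 0; bid 7 gives 3 > 0. Violating.
Others bid (5, 7, 7): truth gives 0; bid 7 gives 3 > 0. Violating.
Others bid (5, 5, 10): truth gives 0; no alternative beats it.
Others bid (5, 5, 11): truth gives 0; no alternative beats it.
(Checking all 125 profiles: 4 have a profitable deviation, 121 do not.)

4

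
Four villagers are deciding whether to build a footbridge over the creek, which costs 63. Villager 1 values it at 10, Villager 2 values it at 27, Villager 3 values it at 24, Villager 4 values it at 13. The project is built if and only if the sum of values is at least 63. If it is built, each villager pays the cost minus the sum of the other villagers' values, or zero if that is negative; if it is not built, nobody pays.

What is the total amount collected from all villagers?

31

Total value 74 ≥ cost 63, so it is built.
Villager 1: others sum to 64; max(0, 63 - 64) = 0.
Villager 2: others sum to 47; max(0, 63 - 47) = 16.
Villager 3: others sum to 50; max(0, 63 - 50) = 13.
Villager 4: others sum to 61; max(0, 63 - 61) = 2.
Total collected = 0 + 16 + 13 + 2 = 31.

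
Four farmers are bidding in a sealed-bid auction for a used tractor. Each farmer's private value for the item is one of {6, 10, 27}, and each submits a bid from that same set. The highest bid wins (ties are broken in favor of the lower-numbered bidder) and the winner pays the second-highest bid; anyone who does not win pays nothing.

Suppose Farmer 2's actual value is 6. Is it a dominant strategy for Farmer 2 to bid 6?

Yes

Check each profile of the others' bids and compare truth against every alternative bid.
Others bid (6, 6, 10): truth gives 0, best alternative gives -4.
Others bid (6, 10, 6): truth gives 0, best alternative gives -4.
Others bid (6, 10, 10): truth gives 0, best alternative gives -4.
Others bid (6, 6, 6): truth gives 0, best alternative gives 0.
Others bid (6, 6, 27): truth gives 0, best alternative gives 0.
Others bid (6, 10, 27): truth gives 0, best alternative gives 0.
(Remaining 21 profiles checked similarly; truth is weakly best in each.)
In every case the truthful bid is at least as good as any alternative, so it is a dominant strategy.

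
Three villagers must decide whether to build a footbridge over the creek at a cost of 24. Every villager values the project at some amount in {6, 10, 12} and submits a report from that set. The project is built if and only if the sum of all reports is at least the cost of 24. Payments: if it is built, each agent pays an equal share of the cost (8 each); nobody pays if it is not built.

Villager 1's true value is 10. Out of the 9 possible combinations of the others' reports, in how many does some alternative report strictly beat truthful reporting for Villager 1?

1

Others report (6, 6): truth gives 0; report 12 gives 2 > 0. Violating.
Others report (6, 10): truth gives 2; no alternative beats it.
Others report (6, 12): truth gives 2; no alternative beats it.
(Checking all 9 profiles: 1 has a profitable deviation, 8 do not.)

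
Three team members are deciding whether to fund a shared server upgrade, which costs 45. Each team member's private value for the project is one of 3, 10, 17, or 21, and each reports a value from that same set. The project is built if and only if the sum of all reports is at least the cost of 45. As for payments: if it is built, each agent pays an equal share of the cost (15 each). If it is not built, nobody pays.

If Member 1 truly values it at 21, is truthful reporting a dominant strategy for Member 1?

Yes

Check each profile of the others' reports and compare truth against every alternative report.
Others report (3, 21): truth gives 6, best alternative gives 0.
Others report (10, 17): truth gives 6, best alternative gives 0.
Others report (17, 10): truth gives 6, best alternative gives 0.
Others report (21, 3): truth gives 6, best alternative gives 0.
Others report (10, 21): truth gives 6, best alternative gives 6.
Others report (17, 17): truth gives 6, best alternative gives 6.
(Remaining 10 profiles checked similarly; truth is weakly best in each.)
In every case the truthful report is at least as good as any alternative, so it is a dominant strategy.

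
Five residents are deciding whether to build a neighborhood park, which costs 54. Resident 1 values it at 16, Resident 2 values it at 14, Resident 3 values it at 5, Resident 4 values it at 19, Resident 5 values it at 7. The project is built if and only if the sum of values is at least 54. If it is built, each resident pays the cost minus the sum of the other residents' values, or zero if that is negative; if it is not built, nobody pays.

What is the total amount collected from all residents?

Total value 61 ≥ cost 54, so it is built.
Resident 1: others sum to 45; max(0, 54 - 45) = 9.
Resident 2: others sum to 47; max(0, 54 - 47) = 7.
Resident 3: others sum to 56; max(0, 54 - 56) = 0.
Resident 4: others sum to 42; max(0, 54 - 42) = 12.
Resident 5: others sum to 54; max(0, 54 - 54) = 0.
Total collected = 9 + 7 + 0 + 12 + 0 = 28.

28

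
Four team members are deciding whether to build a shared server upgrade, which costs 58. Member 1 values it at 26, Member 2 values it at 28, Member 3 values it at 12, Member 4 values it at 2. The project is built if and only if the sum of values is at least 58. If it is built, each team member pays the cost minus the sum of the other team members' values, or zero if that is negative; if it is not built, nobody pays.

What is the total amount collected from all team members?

Total value 68 ≥ cost 58, so it is built.
Member 1: others sum to 42; max(0, 58 - 42) = 16.
Member 2: others sum to 40; max(0, 58 - 40) = 18.
Member 3: others sum to 56; max(0, 58 - 56) = 2.
Member 4: others sum to 66; max(0, 58 - 66) = 0.
Total collected = 16 + 18 + 2 + 0 = 36.

36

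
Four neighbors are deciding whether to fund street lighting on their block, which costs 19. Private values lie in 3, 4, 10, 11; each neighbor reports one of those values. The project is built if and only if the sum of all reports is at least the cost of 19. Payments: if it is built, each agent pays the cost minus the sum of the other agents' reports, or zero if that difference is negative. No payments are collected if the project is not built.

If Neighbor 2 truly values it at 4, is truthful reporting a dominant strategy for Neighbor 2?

Check each profile of the others' reports and compare truth against every alternative report.
Others report (3, 10, 10): truth gives 4, best alternative gives 4.
Others report (3, 10, 11): truth gives 4, best alternative gives 4.
Others report (3, 11, 10): truth gives 4, best alternative gives 4.
Others report (3, 11, 11): truth gives 4, best alternative gives 4.
Others report (4, 4, 11): truth gives 4, best alternative gives 4.
Others report (4, 10, 10): truth gives 4, best alternative gives 4.
(Remaining 58 profiles checked similarly; truth is weakly best in each.)
In every case the truthful report is at least as good as any alternative, so it is a dominant strategy.

Yes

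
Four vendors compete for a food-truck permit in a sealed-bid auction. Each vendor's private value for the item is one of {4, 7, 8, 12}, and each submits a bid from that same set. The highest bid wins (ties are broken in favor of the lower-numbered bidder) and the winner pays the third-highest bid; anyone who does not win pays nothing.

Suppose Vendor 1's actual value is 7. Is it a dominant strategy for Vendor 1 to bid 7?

Consider the case where Vendor 2 bids 4, Vendor 3 bids 4 and Vendor 4 bids 8.
Truthful bid 7: loses, pays 0, utility 0.
Bid 8 instead: wins, pays 4, utility 7 - 4 = 3.
Since 3 > 0, bidding 8 is strictly better here, so truthful bidding is not dominant.

No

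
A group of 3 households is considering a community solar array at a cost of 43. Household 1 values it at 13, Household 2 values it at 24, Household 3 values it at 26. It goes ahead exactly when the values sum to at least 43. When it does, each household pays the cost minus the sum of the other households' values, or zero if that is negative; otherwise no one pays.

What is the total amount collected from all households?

Total value 63 ≥ cost 43, so it is built.
Household 1: others sum to 50; max(0, 43 - 50) = 0.
Household 2: others sum to 39; max(0, 43 - 39) = 4.
Household 3: others sum to 37; max(0, 43 - 37) = 6.
Total collected = 0 + 4 + 6 = 10.

10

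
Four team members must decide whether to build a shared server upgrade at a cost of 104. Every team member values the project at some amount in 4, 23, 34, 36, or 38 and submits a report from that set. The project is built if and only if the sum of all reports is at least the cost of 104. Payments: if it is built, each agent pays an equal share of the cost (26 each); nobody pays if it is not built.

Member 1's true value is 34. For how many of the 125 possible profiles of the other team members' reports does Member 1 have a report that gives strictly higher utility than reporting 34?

1

Others report (23, 23, 23): truth gives 0; report 36 gives 8 > 0. Violating.
Others report (4, 4, 4): truth gives 0; no alternative beats it.
Others report (4, 4, 23): truth gives 0; no alternative beats it.
(Checking all 125 profiles: 1 has a profitable deviation, 124 do not.)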